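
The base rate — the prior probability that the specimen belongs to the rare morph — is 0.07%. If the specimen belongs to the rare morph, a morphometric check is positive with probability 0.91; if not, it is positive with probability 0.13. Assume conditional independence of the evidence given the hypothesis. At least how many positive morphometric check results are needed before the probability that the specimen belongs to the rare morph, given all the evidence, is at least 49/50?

Prior odds = 0.0007/0.9993 = 7/9993.
Likelihood ratio of a positive = 0.91/0.13 = 7.
Target posterior odds = 0.98/0.02 = 49.
Need (7/9993) × 7ⁿ ≥ 49, i.e. 7ⁿ ≥ 69951.
7⁵ = 16807 falls short of 69951 but 7⁶ = 117649 reaches it, so n = 6.

6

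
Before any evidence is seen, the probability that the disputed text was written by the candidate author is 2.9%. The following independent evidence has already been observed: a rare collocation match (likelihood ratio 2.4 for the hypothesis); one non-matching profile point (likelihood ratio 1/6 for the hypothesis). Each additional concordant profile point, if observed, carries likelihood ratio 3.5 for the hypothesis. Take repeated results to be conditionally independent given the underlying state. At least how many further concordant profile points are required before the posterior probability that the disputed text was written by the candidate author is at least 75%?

Prior odds = 0.029/0.971 = 29/971.
Combined Bayes factor of the evidence already in hand = 2.4 × (1/6) = 0.4.
Odds after that evidence = (29/971) × 0.4 = 58/4855.
Target odds = 0.75/0.25 = 3.
Need 3.5ⁿ ≥ 3 ÷ (58/4855) = 14565/58.
3.5⁴ = 150.0625 falls short of 14565/58 but 3.5⁵ = 525.21875 reaches it, so n = 5.

5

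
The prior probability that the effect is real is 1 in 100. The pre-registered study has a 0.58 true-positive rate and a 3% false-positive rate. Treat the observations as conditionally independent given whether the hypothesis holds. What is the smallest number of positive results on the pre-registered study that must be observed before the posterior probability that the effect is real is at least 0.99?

4

Prior odds = 0.01/0.99 = 1/99.
Likelihood ratio of a positive result = 0.58/0.03 = 58/3.
Target posterior odds = 0.99/0.01 = 99.
Need (1/99) × (58/3)ⁿ ≥ 99, i.e. (58/3)ⁿ ≥ 9801.
(58/3)³ = 195112/27 falls short of 9801 but (58/3)⁴ = 11316496/81 reaches it, so n = 4.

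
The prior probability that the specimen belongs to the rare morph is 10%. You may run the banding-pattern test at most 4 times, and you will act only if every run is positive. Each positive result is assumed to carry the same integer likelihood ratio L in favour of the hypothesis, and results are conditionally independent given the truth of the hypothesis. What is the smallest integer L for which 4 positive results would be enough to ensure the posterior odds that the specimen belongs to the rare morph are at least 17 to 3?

Prior odds = 0.1/0.9 = 1/9.
Target odds = 17/3.
Need L⁴ ≥ 17/3 ÷ (1/9) = 51.
2⁴ = 16 < 51 ≤ 81 = 3⁴, so L = 3.

3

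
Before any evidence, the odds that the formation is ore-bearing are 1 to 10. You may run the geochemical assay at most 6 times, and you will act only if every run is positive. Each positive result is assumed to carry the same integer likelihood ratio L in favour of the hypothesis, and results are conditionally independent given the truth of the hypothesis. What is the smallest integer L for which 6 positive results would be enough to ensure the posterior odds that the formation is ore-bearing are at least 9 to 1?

3

Prior odds = 0.1.
Target odds = 9.
Need L⁶ ≥ 9 ÷ 0.1 = 90.
2⁶ = 64 < 90 ≤ 729 = 3⁶, so L = 3.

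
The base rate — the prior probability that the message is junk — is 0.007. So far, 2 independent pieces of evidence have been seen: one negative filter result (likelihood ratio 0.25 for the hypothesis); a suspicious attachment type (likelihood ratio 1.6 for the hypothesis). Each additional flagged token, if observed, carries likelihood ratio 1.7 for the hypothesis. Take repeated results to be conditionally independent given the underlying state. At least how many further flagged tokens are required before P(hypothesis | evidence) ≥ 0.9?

16

Prior odds = 0.007/0.993 = 7/993.
Combined Bayes factor of the evidence already in hand = 0.25 × 1.6 = 0.4.
Odds after that evidence = (7/993) × 0.4 = 14/4965.
Target odds = 0.9/0.1 = 9.
Need 1.7ⁿ ≥ 9 ÷ (14/4965) = 44685/14.
1.7¹⁵ ≈2862.42 falls short of 44685/14 but 1.7¹⁶ ≈4866.12 reaches it, so n = 16.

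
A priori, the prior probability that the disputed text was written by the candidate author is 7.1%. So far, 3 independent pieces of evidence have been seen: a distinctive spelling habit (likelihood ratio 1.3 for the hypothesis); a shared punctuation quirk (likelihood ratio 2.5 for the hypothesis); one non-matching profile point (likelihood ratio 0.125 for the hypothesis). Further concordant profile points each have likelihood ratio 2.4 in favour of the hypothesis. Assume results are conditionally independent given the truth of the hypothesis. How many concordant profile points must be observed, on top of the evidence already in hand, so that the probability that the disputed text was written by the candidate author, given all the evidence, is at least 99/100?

10

Prior odds = 0.071/0.929 = 71/929.
Combined Bayes factor of the evidence already in hand = 1.3 × 2.5 × 0.125 = 0.40625.
Odds after that evidence = (71/929) × 0.40625 = 923/29728.
Target odds = 0.99/0.01 = 99.
Need 2.4ⁿ ≥ 99 ÷ (923/29728) = 2943072/923.
2.4⁹ ≈2641.81 falls short of 2943072/923 but 2.4¹⁰ ≈6340.34 reaches it, so n = 10.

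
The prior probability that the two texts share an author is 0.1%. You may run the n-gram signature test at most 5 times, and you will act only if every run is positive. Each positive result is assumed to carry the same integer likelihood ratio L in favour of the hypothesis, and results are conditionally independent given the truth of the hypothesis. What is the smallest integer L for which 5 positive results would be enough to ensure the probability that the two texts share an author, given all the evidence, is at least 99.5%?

12

Prior odds = 0.001/0.999 = 1/999.
Target odds = 0.995/0.005 = 199.
Need L⁵ ≥ 199 ÷ (1/999) = 198801.
11⁵ = 161051 < 198801 ≤ 248832 = 12⁵, so L = 12.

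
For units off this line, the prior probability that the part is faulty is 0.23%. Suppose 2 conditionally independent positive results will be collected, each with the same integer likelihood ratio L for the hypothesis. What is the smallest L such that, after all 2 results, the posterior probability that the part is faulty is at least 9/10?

63

Prior odds = 0.0023/0.9977 = 23/9977.
Target odds = 0.9/0.1 = 9.
Need L² ≥ 9 ÷ (23/9977) = 89793/23.
62² = 3844 < 89793/23 ≤ 3969 = 63², so L = 63.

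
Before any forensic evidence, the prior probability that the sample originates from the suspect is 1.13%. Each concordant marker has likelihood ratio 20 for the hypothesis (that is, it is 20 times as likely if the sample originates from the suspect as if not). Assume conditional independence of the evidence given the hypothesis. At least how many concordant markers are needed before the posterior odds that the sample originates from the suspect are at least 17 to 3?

3

Prior odds = 0.0113/0.9887 = 113/9887.
Likelihood ratio per concordant marker = 20.
Target odds = 17/3.
Require 20ⁿ ≥ 17/3 ÷ (113/9887) = 168079/339.
20² = 400 falls short of 168079/339 but 20³ = 8000 reaches it, so n = 3.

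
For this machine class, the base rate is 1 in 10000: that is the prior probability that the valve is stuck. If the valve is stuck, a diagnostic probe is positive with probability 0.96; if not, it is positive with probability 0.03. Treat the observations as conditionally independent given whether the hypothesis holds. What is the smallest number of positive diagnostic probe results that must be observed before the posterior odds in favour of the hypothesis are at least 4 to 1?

Prior odds: 0.0001 ÷ 0.9999 = 1/9999.
Likelihood ratio of a positive = 0.96/0.03 = 32.
Target odds = 4.
Need (1/9999) × 32ⁿ ≥ 4, i.e. 32ⁿ ≥ 39996.
32³ = 32768 falls short of 39996 but 32⁴ = 1048576 reaches it, so n = 4.

4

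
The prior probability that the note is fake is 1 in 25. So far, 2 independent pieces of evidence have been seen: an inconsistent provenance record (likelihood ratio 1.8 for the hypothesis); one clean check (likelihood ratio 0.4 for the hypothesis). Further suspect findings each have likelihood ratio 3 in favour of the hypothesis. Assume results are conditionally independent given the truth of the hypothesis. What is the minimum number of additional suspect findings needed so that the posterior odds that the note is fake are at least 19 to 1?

Prior odds = 0.04/0.96 = 1/24.
Combined Bayes factor of the evidence already in hand = 1.8 × 0.4 = 0.72.
Odds after that evidence = (1/24) × 0.72 = 0.03.
Target odds = 19.
Need 3ⁿ ≥ 19 ÷ 0.03 = 1900/3.
3⁵ = 243 falls short of 1900/3 but 3⁶ = 729 reaches it, so n = 6.

6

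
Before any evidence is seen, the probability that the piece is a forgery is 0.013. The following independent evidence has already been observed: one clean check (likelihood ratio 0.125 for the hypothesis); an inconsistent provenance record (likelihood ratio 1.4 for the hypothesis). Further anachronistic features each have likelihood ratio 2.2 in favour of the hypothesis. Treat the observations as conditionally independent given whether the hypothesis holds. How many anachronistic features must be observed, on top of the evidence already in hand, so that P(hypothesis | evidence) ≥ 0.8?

10

Prior odds = 0.013/0.987 = 13/987.
Combined Bayes factor of the evidence already in hand = 0.125 × 1.4 = 0.175.
Odds after that evidence = (13/987) × 0.175 = 13/5640.
Target odds = 0.8/0.2 = 4.
Need 2.2ⁿ ≥ 4 ÷ (13/5640) = 22560/13.
2.2⁹ ≈1207.27 falls short of 22560/13 but 2.2¹⁰ ≈2655.99 reaches it, so n = 10.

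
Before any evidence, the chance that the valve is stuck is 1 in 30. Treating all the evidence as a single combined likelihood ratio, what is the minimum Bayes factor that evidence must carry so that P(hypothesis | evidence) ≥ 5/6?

145

Prior odds = (1/30)/(29/30) = 1/29.
Target odds = (5/6)/(1/6) = 5.
Required Bayes factor = 5 ÷ (1/29) = 145.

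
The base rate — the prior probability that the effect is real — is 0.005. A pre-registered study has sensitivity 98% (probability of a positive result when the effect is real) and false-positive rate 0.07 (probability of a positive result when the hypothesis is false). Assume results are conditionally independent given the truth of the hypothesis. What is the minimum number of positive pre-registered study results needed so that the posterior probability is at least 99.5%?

5

Prior odds: 0.005 ÷ 0.995 = 1/199.
Likelihood ratio of a positive result = 0.98/0.07 = 14.
Target posterior odds = 0.995/0.005 = 199.
Require 14ⁿ ≥ 199 ÷ (1/199) = 39601.
14⁴ = 38416 falls short of 39601 but 14⁵ = 537824 reaches it, so n = 5.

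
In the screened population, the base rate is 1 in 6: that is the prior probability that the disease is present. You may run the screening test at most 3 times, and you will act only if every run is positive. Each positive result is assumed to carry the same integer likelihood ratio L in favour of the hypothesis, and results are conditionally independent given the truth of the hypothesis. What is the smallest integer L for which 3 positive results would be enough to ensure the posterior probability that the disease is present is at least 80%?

Prior odds = (1/6)/(5/6) = 0.2.
Target odds = 0.8/0.2 = 4.
Need L³ ≥ 4 ÷ 0.2 = 20.
2³ = 8 < 20 ≤ 27 = 3³, so L = 3.

3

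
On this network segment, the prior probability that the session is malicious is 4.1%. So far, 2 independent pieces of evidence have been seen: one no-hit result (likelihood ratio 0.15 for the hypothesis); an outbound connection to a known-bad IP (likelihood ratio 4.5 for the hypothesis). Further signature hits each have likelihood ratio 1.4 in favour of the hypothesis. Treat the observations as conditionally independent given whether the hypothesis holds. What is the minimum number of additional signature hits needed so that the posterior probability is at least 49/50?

Prior odds = 0.041/0.959 = 41/959.
Combined Bayes factor of the evidence already in hand = 0.15 × 4.5 = 0.675.
Odds after that evidence = (41/959) × 0.675 = 1107/38360.
Target odds = 0.98/0.02 = 49.
Need 1.4ⁿ ≥ 49 ÷ (1107/38360) = 1879640/1107.
1.4²² ≈1639.9 falls short of 1879640/1107 but 1.4²³ ≈2295.86 reaches it, so n = 23.

23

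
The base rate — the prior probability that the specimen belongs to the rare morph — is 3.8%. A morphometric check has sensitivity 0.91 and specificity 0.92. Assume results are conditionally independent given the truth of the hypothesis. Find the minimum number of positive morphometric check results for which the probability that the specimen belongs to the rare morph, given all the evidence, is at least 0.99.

Prior odds: 0.038 ÷ 0.962 = 19/481.
False-positive rate = 1 − 0.92 = 0.08; likelihood ratio of a positive = 0.91/0.08 = 11.375.
Target odds: 0.99 ÷ 0.01 = 99.
Need (19/481) × 11.375ⁿ ≥ 99, i.e. 11.375ⁿ ≥ 47619/19.
11.375³ = 753571/512 falls short of 47619/19 but 11.375⁴ = 68574961/4096 reaches it, so n = 4.

4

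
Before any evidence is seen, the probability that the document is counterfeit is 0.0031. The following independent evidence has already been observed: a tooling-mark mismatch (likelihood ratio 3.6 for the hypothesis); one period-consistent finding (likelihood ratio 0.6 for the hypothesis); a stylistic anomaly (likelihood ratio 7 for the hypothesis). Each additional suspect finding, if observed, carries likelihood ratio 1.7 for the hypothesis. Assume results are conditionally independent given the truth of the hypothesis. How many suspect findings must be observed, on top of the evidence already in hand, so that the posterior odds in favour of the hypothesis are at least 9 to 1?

Prior odds = 0.0031/0.9969 = 31/9969.
Combined Bayes factor of the evidence already in hand = 3.6 × 0.6 × 7 = 15.12.
Odds after that evidence = (31/9969) × 15.12 = 3906/83075.
Target odds = 9.
Need 1.7ⁿ ≥ 9 ÷ (3906/83075) = 83075/434.
1.7⁹ ≈118.588 falls short of 83075/434 but 1.7¹⁰ ≈201.599 reaches it, so n = 10.

10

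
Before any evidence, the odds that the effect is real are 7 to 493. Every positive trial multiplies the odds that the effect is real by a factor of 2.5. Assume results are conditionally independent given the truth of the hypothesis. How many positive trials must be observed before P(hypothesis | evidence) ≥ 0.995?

Prior odds = 7/493.
Likelihood ratio per positive trial = 2.5.
Target odds: 0.995 ÷ 0.005 = 199.
Require 2.5ⁿ ≥ 199 ÷ (7/493) = 98107/7.
2.5¹⁰ = 9765625/1024 falls short of 98107/7 but 2.5¹¹ = 48828125/2048 reaches it, so n = 11.

11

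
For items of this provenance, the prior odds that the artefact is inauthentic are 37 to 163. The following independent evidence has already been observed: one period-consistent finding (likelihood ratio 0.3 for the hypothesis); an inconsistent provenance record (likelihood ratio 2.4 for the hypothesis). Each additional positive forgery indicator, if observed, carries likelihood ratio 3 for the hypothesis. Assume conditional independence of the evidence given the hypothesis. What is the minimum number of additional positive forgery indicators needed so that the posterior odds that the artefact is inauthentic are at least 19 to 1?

5

Prior odds = 37/163.
Combined Bayes factor of the evidence already in hand = 0.3 × 2.4 = 0.72.
Odds after that evidence = (37/163) × 0.72 = 666/4075.
Target odds = 19.
Need 3ⁿ ≥ 19 ÷ (666/4075) = 77425/666.
3⁴ = 81 falls short of 77425/666 but 3⁵ = 243 reaches it, so n = 5.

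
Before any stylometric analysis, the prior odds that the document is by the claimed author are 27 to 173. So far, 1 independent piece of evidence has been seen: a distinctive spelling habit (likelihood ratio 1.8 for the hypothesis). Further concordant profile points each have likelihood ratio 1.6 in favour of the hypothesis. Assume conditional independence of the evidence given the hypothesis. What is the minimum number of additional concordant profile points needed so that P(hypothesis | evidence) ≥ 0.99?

13

Prior odds = 27/173.
Bayes factor of the evidence already in hand = 1.8.
Odds after that evidence = (27/173) × 1.8 = 243/865.
Target odds = 0.99/0.01 = 99.
Need 1.6ⁿ ≥ 99 ÷ (243/865) = 9515/27.
1.6¹² ≈281.475 falls short of 9515/27 but 1.6¹³ ≈450.36 reaches it, so n = 13.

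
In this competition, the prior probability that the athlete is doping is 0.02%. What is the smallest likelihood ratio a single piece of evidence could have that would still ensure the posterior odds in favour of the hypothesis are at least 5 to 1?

Prior odds = 0.0002/0.9998 = 1/4999.
Target odds = 5.
Required Bayes factor = 5 ÷ (1/4999) = 24995.

24995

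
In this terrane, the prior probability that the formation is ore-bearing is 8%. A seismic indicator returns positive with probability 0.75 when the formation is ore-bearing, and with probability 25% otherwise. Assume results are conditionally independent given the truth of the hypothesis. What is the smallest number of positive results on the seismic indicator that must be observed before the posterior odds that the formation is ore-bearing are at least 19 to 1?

5

Prior odds: 0.08 ÷ 0.92 = 2/23.
Likelihood ratio of a positive result = 0.75/0.25 = 3.
Target odds = 19.
Need (2/23) × 3ⁿ ≥ 19, i.e. 3ⁿ ≥ 218.5.
3⁴ = 81 falls short of 218.5 but 3⁵ = 243 reaches it, so n = 5.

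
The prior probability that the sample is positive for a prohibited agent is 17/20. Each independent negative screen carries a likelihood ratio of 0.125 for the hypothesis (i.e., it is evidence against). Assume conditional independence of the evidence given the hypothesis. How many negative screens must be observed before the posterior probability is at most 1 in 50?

3

Prior odds: 0.85 ÷ 0.15 = 17/3.
Likelihood ratio per negative screen = 0.125.
Target odds: 0.02 ÷ 0.98 = 1/49.
Need (17/3) × 0.125ⁿ ≤ 1/49, i.e. 0.125ⁿ ≤ 3/833.
0.125² = 0.015625 is still above 3/833 but 0.125³ = 0.001953125 is at or below it, so n = 3.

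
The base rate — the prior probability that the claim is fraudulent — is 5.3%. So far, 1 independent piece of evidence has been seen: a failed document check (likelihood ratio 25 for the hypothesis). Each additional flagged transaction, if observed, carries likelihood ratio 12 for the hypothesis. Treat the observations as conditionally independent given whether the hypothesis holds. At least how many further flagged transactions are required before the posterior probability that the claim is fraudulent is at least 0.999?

3

Prior odds = 0.053/0.947 = 53/947.
Bayes factor of the evidence already in hand = 25.
Odds after that evidence = (53/947) × 25 = 1325/947.
Target odds = 0.999/0.001 = 999.
Need 12ⁿ ≥ 999 ÷ (1325/947) = 946053/1325.
12² = 144 falls short of 946053/1325 but 12³ = 1728 reaches it, so n = 3.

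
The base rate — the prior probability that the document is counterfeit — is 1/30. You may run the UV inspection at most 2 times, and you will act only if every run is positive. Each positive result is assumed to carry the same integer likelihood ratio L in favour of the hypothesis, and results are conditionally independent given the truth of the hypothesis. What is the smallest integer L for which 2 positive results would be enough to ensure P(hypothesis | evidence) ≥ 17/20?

13

Prior odds = (1/30)/(29/30) = 1/29.
Target odds = 0.85/0.15 = 17/3.
Need L² ≥ 17/3 ÷ (1/29) = 493/3.
12² = 144 < 493/3 ≤ 169 = 13², so L = 13.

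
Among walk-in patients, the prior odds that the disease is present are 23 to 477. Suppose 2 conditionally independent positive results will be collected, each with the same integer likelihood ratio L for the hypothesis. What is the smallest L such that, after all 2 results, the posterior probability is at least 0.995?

65

Prior odds = 23/477.
Target odds = 0.995/0.005 = 199.
Need L² ≥ 199 ÷ (23/477) = 94923/23.
64² = 4096 < 94923/23 ≤ 4225 = 65², so L = 65.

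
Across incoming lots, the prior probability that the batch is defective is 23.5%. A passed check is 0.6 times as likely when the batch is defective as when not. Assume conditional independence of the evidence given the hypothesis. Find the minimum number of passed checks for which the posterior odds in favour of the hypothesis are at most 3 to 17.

2

Prior odds = 0.235/0.765 = 47/153.
Likelihood ratio per passed check = 0.6.
Target odds = 3/17.
Need (47/153) × 0.6ⁿ ≤ 3/17, i.e. 0.6ⁿ ≤ 27/47.
0.6¹ = 0.6 is still above 27/47 but 0.6² = 0.36 is at or below it, so n = 2.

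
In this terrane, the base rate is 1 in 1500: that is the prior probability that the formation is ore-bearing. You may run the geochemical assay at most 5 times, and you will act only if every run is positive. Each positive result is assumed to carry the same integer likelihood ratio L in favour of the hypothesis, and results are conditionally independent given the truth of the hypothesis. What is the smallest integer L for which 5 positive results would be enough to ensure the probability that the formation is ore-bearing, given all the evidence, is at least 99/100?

Prior odds = (1/1500)/(1499/1500) = 1/1499.
Target odds = 0.99/0.01 = 99.
Need L⁵ ≥ 99 ÷ (1/1499) = 148401.
10⁵ = 100000 < 148401 ≤ 161051 = 11⁵, so L = 11.

11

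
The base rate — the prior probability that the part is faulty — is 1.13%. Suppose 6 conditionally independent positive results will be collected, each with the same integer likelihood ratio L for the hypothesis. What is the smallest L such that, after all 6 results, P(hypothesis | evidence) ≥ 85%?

Prior odds = 0.0113/0.9887 = 113/9887.
Target odds = 0.85/0.15 = 17/3.
Need L⁶ ≥ 17/3 ÷ (113/9887) = 168079/339.
2⁶ = 64 < 168079/339 ≤ 729 = 3⁶, so L = 3.

3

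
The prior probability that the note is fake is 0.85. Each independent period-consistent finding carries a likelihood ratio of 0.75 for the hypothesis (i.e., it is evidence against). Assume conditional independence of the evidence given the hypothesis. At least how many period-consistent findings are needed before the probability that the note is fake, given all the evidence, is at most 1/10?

Prior odds = 0.85/0.15 = 17/3.
Likelihood ratio per period-consistent finding = 0.75.
Target posterior odds = 0.1/0.9 = 1/9.
Require 0.75ⁿ ≤ 1/9 ÷ (17/3) = 1/51.
0.75¹³ = 1594323/67108864 is still above 1/51 but 0.75¹⁴ = 4782969/268435456 is at or below it, so n = 14.

14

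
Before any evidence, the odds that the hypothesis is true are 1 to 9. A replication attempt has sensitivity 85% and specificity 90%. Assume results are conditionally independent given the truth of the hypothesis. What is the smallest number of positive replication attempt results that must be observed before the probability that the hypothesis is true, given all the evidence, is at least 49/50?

3

Prior odds = 1/9.
False-positive rate = 1 − 0.9 = 0.1; likelihood ratio of a positive = 0.85/0.1 = 8.5.
Target odds: 0.98 ÷ 0.02 = 49.
Need (1/9) × 8.5ⁿ ≥ 49, i.e. 8.5ⁿ ≥ 441.
8.5² = 72.25 falls short of 441 but 8.5³ = 614.125 reaches it, so n = 3.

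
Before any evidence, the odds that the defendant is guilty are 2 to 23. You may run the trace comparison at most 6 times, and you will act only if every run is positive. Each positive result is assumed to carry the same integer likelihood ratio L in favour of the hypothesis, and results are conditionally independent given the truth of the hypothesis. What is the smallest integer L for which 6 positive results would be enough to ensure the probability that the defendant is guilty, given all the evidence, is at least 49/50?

Prior odds = 2/23.
Target odds = 0.98/0.02 = 49.
Need L⁶ ≥ 49 ÷ (2/23) = 563.5.
2⁶ = 64 < 563.5 ≤ 729 = 3⁶, so L = 3.

3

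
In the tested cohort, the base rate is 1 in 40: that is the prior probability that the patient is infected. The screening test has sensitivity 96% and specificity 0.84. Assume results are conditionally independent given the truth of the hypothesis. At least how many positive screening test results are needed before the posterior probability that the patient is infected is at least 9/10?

Prior odds: 0.025 ÷ 0.975 = 1/39.
False-positive rate = 1 − 0.84 = 0.16; likelihood ratio of a positive = 0.96/0.16 = 6.
Target odds: 0.9 ÷ 0.1 = 9.
Require 6ⁿ ≥ 9 ÷ (1/39) = 351.
6³ = 216 falls short of 351 but 6⁴ = 1296 reaches it, so n = 4.

4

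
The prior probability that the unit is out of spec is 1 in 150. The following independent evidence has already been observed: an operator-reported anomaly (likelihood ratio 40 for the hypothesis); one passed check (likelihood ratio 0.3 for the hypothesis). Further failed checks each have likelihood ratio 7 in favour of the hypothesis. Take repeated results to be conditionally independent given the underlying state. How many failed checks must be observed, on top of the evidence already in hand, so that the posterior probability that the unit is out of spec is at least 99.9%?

Prior odds = (1/150)/(149/150) = 1/149.
Combined Bayes factor of the evidence already in hand = 40 × 0.3 = 12.
Odds after that evidence = (1/149) × 12 = 12/149.
Target odds = 0.999/0.001 = 999.
Need 7ⁿ ≥ 999 ÷ (12/149) = 12404.25.
7⁴ = 2401 falls short of 12404.25 but 7⁵ = 16807 reaches it, so n = 5.

5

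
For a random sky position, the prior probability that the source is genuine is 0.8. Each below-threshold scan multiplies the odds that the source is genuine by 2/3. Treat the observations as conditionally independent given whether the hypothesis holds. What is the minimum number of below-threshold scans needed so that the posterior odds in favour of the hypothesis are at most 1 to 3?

7

Prior odds: 0.8 ÷ 0.2 = 4.
Likelihood ratio per below-threshold scan = 2/3.
Target odds = 1/3.
Require (2/3)ⁿ ≤ 1/3 ÷ 4 = 1/12.
(2/3)⁶ = 64/729 is still above 1/12 but (2/3)⁷ = 128/2187 is at or below it, so n = 7.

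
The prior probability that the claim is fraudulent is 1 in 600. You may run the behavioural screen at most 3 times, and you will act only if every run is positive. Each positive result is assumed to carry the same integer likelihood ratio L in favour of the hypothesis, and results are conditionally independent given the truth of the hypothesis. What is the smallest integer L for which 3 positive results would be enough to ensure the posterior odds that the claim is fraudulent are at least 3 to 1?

13

Prior odds = (1/600)/(599/600) = 1/599.
Target odds = 3.
Need L³ ≥ 3 ÷ (1/599) = 1797.
12³ = 1728 < 1797 ≤ 2197 = 13³, so L = 13.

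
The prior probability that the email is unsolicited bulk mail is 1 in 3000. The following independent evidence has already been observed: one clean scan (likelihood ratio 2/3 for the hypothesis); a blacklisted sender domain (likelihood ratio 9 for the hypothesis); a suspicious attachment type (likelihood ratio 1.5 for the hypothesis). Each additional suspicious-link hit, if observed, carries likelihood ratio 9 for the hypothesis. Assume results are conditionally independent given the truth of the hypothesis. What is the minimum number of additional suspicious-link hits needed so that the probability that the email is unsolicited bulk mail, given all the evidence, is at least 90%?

4

Prior odds = (1/3000)/(2999/3000) = 1/2999.
Combined Bayes factor of the evidence already in hand = (2/3) × 9 × 1.5 = 9.
Odds after that evidence = (1/2999) × 9 = 9/2999.
Target odds = 0.9/0.1 = 9.
Need 9ⁿ ≥ 9 ÷ (9/2999) = 2999.
9³ = 729 falls short of 2999 but 9⁴ = 6561 reaches it, so n = 4.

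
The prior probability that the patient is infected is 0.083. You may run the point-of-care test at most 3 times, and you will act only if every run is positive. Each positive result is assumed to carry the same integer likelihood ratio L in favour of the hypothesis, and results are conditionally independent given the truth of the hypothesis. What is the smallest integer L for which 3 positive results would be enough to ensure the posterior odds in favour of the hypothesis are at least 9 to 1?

Prior odds = 0.083/0.917 = 83/917.
Target odds = 9.
Need L³ ≥ 9 ÷ (83/917) = 8253/83.
4³ = 64 < 8253/83 ≤ 125 = 5³, so L = 5.

5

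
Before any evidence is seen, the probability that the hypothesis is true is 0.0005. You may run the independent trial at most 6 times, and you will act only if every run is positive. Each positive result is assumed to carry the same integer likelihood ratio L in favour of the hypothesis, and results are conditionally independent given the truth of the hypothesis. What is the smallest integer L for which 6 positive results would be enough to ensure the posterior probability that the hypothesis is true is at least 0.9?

Prior odds = 0.0005/0.9995 = 1/1999.
Target odds = 0.9/0.1 = 9.
Need L⁶ ≥ 9 ÷ (1/1999) = 17991.
5⁶ = 15625 < 17991 ≤ 46656 = 6⁶, so L = 6.

6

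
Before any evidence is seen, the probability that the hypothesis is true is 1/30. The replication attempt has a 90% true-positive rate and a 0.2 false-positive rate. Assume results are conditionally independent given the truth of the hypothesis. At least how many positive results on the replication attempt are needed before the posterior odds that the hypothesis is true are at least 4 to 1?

Prior odds: (1/30) ÷ (29/30) = 1/29.
Likelihood ratio of a positive result = 0.9/0.2 = 4.5.
Target odds = 4.
Need (1/29) × 4.5ⁿ ≥ 4, i.e. 4.5ⁿ ≥ 116.
4.5³ = 91.125 falls short of 116 but 4.5⁴ = 410.0625 reaches it, so n = 4.

4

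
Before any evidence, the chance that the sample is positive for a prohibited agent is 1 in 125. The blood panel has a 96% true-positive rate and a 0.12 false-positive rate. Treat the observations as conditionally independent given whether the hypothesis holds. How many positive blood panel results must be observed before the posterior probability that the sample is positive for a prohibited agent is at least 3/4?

3

Prior odds: 0.008 ÷ 0.992 = 1/124.
Likelihood ratio of a positive result = 0.96/0.12 = 8.
Target odds: 0.75 ÷ 0.25 = 3.
Need (1/124) × 8ⁿ ≥ 3, i.e. 8ⁿ ≥ 372.
8² = 64 falls short of 372 but 8³ = 512 reaches it, so n = 3.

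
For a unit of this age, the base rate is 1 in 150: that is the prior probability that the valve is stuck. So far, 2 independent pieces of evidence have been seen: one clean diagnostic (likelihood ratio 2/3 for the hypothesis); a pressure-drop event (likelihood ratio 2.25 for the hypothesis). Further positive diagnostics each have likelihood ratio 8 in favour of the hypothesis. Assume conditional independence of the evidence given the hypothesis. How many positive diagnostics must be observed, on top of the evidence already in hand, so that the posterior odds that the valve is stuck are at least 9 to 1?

Prior odds = (1/150)/(149/150) = 1/149.
Combined Bayes factor of the evidence already in hand = (2/3) × 2.25 = 1.5.
Odds after that evidence = (1/149) × 1.5 = 3/298.
Target odds = 9.
Need 8ⁿ ≥ 9 ÷ (3/298) = 894.
8³ = 512 falls short of 894 but 8⁴ = 4096 reaches it, so n = 4.

4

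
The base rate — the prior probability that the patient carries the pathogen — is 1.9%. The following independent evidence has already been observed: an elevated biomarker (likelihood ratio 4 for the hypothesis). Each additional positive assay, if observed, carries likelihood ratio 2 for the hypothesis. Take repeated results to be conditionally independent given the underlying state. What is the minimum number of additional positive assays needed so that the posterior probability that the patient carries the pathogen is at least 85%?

7

Prior odds = 0.019/0.981 = 19/981.
Bayes factor of the evidence already in hand = 4.
Odds after that evidence = (19/981) × 4 = 76/981.
Target odds = 0.85/0.15 = 17/3.
Need 2ⁿ ≥ 17/3 ÷ (76/981) = 5559/76.
2⁶ = 64 falls short of 5559/76 but 2⁷ = 128 reaches it, so n = 7.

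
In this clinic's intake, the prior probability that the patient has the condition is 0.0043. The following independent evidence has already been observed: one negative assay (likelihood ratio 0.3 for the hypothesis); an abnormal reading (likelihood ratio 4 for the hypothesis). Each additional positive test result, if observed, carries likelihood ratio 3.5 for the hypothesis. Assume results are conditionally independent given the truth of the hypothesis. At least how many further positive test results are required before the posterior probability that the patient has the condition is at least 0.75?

Prior odds = 0.0043/0.9957 = 43/9957.
Combined Bayes factor of the evidence already in hand = 0.3 × 4 = 1.2.
Odds after that evidence = (43/9957) × 1.2 = 86/16595.
Target odds = 0.75/0.25 = 3.
Need 3.5ⁿ ≥ 3 ÷ (86/16595) = 49785/86.
3.5⁵ = 525.21875 falls short of 49785/86 but 3.5⁶ = 1838.265625 reaches it, so n = 6.

6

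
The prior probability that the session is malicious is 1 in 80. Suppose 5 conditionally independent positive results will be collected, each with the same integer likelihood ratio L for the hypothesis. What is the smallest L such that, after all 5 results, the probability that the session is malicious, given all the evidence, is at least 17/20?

Prior odds = 0.0125/0.9875 = 1/79.
Target odds = 0.85/0.15 = 17/3.
Need L⁵ ≥ 17/3 ÷ (1/79) = 1343/3.
3⁵ = 243 < 1343/3 ≤ 1024 = 4⁵, so L = 4.

4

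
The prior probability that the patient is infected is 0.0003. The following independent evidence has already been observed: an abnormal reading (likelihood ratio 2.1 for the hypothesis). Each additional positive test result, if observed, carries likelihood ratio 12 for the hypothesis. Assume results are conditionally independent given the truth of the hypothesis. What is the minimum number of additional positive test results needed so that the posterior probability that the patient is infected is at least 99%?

5

Prior odds = 0.0003/0.9997 = 3/9997.
Bayes factor of the evidence already in hand = 2.1.
Odds after that evidence = (3/9997) × 2.1 = 63/99970.
Target odds = 0.99/0.01 = 99.
Need 12ⁿ ≥ 99 ÷ (63/99970) = 1099670/7.
12⁴ = 20736 falls short of 1099670/7 but 12⁵ = 248832 reaches it, so n = 5.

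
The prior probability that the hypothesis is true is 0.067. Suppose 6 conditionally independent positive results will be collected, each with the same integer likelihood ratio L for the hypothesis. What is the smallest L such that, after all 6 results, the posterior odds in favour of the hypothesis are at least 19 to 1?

Prior odds = 0.067/0.933 = 67/933.
Target odds = 19.
Need L⁶ ≥ 19 ÷ (67/933) = 17727/67.
2⁶ = 64 < 17727/67 ≤ 729 = 3⁶, so L = 3.

3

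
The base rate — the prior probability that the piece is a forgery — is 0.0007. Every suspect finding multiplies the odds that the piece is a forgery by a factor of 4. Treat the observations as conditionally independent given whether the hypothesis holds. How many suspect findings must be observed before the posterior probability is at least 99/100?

9

Prior odds = 0.0007/0.9993 = 7/9993.
Likelihood ratio per suspect finding = 4.
Target posterior odds = 0.99/0.01 = 99.
Require 4ⁿ ≥ 99 ÷ (7/9993) = 989307/7.
4⁸ = 65536 falls short of 989307/7 but 4⁹ = 262144 reaches it, so n = 9.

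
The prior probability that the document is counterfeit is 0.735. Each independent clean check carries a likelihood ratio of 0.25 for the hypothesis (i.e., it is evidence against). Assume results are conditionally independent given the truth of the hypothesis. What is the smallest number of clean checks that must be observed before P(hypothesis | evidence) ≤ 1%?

Prior odds = 0.735/0.265 = 147/53.
Likelihood ratio per clean check = 0.25.
Target posterior odds = 0.01/0.99 = 1/99.
Need (147/53) × 0.25ⁿ ≤ 1/99, i.e. 0.25ⁿ ≤ 53/14553.
0.25⁴ = 0.00390625 is still above 53/14553 but 0.25⁵ = 1/1024 is at or below it, so n = 5.

5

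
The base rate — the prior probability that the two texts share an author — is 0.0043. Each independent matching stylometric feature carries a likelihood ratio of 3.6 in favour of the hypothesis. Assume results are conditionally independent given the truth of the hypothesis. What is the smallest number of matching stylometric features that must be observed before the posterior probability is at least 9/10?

6

Prior odds: 0.0043 ÷ 0.9957 = 43/9957.
Likelihood ratio per matching stylometric feature = 3.6.
Target odds: 0.9 ÷ 0.1 = 9.
Require 3.6ⁿ ≥ 9 ÷ (43/9957) = 89613/43.
3.6⁵ = 604.66176 falls short of 89613/43 but 3.6⁶ = 34012224/15625 reaches it, so n = 6.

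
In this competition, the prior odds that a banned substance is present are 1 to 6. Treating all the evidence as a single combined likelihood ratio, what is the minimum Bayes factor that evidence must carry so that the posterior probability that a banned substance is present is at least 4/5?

24

Prior odds = 1/6.
Target odds = 0.8/0.2 = 4.
Required Bayes factor = 4 ÷ (1/6) = 24.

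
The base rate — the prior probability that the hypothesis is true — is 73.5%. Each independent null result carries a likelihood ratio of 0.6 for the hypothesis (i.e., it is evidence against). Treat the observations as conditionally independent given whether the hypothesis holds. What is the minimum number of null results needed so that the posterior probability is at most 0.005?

Prior odds: 0.735 ÷ 0.265 = 147/53.
Likelihood ratio per null result = 0.6.
Target posterior odds = 0.005/0.995 = 1/199.
Require 0.6ⁿ ≤ 1/199 ÷ (147/53) = 53/29253.
0.6¹² = 531441/244140625 is still above 53/29253 but 0.6¹³ ≈0.00130607 is at or below it, so n = 13.

13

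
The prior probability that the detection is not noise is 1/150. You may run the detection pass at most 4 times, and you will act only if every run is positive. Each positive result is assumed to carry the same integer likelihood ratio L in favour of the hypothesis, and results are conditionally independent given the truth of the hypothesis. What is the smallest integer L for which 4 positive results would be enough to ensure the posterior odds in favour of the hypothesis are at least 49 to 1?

10

Prior odds = (1/150)/(149/150) = 1/149.
Target odds = 49.
Need L⁴ ≥ 49 ÷ (1/149) = 7301.
9⁴ = 6561 < 7301 ≤ 10000 = 10⁴, so L = 10.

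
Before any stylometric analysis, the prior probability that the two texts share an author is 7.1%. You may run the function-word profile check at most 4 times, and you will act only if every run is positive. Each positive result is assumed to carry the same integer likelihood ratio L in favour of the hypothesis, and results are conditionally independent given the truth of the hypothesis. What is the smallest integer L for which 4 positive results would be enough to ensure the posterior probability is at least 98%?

Prior odds = 0.071/0.929 = 71/929.
Target odds = 0.98/0.02 = 49.
Need L⁴ ≥ 49 ÷ (71/929) = 45521/71.
5⁴ = 625 < 45521/71 ≤ 1296 = 6⁴, so L = 6.

6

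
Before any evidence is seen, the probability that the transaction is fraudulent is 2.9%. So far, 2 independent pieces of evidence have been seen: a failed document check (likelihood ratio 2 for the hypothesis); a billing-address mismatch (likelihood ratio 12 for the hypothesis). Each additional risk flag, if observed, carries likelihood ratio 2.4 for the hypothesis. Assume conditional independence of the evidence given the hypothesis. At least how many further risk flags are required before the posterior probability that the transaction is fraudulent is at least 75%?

Prior odds = 0.029/0.971 = 29/971.
Combined Bayes factor of the evidence already in hand = 2 × 12 = 24.
Odds after that evidence = (29/971) × 24 = 696/971.
Target odds = 0.75/0.25 = 3.
Need 2.4ⁿ ≥ 3 ÷ (696/971) = 971/232.
2.4¹ = 2.4 falls short of 971/232 but 2.4² = 5.76 reaches it, so n = 2.

2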